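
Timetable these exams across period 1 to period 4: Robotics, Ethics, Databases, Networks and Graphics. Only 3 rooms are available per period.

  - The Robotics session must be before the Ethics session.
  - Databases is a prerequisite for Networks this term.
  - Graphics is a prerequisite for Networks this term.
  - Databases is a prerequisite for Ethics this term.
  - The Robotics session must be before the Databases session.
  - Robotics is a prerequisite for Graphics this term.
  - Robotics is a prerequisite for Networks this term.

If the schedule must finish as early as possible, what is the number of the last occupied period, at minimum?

3

The precedence chain requires at least 3 distinct periods.
With at most 3 per period and 5 exams, at least 2 periods are needed.
3 works (last occupied period: period 3): for example Ethics in period 3, Graphics in period 2, Networks in period 3, Robotics in period 1, Databases in period 2.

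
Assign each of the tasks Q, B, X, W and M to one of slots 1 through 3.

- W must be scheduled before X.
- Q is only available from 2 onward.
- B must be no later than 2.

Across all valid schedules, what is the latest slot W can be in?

Downstream work caps W at 2.
W at 2 is achievable: B -> 1, X -> 3, M -> 1, Q -> 2, W -> 2.

2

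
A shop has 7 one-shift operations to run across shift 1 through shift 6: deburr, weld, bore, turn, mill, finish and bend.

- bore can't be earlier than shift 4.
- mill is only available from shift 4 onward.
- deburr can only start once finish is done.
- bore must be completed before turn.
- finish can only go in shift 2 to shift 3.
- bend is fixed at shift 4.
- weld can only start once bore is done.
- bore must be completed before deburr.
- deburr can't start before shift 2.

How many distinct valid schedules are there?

54

Splitting on deburr: it can be shift 5 (24), shift 6 (30). Listing each branch's schedules as (weld, bore, turn, mill, finish, bend) by shift number:
deburr=shift 5: (5,4,5,4,2,4) (5,4,5,4,3,4) (5,4,5,5,2,4) (5,4,5,5,3,4) (5,4,5,6,2,4) (5,4,5,6,3,4) (5,4,6,4,2,4) (5,4,6,4,3,4) (5,4,6,5,2,4) (5,4,6,5,3,4) (5,4,6,6,2,4) (5,4,6,6,3,4) (6,4,5,4,2,4) (6,4,5,4,3,4) (6,4,5,5,2,4) (6,4,5,5,3,4) (6,4,5,6,2,4) (6,4,5,6,3,4) (6,4,6,4,2,4) (6,4,6,4,3,4) (6,4,6,5,2,4) (6,4,6,5,3,4) (6,4,6,6,2,4) (6,4,6,6,3,4) — 24.
deburr=shift 6: (5,4,5,4,2,4) (5,4,5,4,3,4) (5,4,5,5,2,4) (5,4,5,5,3,4) (5,4,5,6,2,4) (5,4,5,6,3,4) (5,4,6,4,2,4) (5,4,6,4,3,4) (5,4,6,5,2,4) (5,4,6,5,3,4) (5,4,6,6,2,4) (5,4,6,6,3,4) (6,4,5,4,2,4) (6,4,5,4,3,4) (6,4,5,5,2,4) (6,4,5,5,3,4) (6,4,5,6,2,4) (6,4,5,6,3,4) (6,4,6,4,2,4) (6,4,6,4,3,4) (6,4,6,5,2,4) (6,4,6,5,3,4) (6,4,6,6,2,4) (6,4,6,6,3,4) (6,5,6,4,2,4) (6,5,6,4,3,4) (6,5,6,5,2,4) (6,5,6,5,3,4) (6,5,6,6,2,4) (6,5,6,6,3,4) — 30.
Summing: 24 + 30 = 54.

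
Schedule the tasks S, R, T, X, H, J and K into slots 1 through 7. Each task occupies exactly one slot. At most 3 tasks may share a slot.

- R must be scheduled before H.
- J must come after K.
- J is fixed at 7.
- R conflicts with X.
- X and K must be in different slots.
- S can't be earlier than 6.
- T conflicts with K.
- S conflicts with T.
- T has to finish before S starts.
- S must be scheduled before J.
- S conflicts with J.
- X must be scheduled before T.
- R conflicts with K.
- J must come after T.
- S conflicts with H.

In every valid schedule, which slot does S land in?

S's window is 6–7.
J is fixed at 7, and S can't share a slot with J.
So S must be 6.

6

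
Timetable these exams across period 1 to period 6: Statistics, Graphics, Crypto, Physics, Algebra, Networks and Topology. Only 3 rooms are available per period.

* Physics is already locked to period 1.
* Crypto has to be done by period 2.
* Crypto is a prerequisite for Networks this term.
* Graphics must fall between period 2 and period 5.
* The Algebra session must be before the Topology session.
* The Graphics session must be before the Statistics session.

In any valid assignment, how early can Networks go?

period 2

Precedence pushes Networks to at least period 2.
Networks at period 2 is achievable: Physics in period 1; Topology in period 2; Networks in period 2; Algebra in period 1; Graphics in period 2; Statistics in period 3; Crypto in period 1.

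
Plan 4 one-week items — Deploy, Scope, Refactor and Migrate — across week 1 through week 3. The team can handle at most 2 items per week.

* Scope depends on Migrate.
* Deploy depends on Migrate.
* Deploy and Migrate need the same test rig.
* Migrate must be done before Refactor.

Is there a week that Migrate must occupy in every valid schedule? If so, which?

Downstream work caps Migrate at week 2.
So Migrate is pinned to week 1.

week 1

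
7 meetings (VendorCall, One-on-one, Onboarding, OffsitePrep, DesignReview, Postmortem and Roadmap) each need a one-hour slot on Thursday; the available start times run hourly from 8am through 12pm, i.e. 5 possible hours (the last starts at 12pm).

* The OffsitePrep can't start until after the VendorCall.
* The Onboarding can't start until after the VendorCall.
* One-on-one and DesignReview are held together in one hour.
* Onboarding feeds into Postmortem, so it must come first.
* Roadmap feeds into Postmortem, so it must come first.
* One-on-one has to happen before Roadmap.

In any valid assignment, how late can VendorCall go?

Downstream work caps VendorCall at 10am.
VendorCall at 10am is achievable: One-on-one=8am; Roadmap=9am; Onboarding=11am; Postmortem=12pm; VendorCall=10am; DesignReview=8am; OffsitePrep=11am.

10am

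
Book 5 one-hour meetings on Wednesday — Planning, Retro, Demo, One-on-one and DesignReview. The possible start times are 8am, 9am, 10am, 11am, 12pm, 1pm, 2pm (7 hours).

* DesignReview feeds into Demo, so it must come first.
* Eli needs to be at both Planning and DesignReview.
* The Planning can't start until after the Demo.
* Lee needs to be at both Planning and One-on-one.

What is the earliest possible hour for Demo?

9am

Precedence pushes Demo to at least 9am; downstream work caps Demo at 1pm.
Demo at 9am is achievable: Planning=10am; DesignReview=8am; Demo=9am; One-on-one=8am; Retro=8am.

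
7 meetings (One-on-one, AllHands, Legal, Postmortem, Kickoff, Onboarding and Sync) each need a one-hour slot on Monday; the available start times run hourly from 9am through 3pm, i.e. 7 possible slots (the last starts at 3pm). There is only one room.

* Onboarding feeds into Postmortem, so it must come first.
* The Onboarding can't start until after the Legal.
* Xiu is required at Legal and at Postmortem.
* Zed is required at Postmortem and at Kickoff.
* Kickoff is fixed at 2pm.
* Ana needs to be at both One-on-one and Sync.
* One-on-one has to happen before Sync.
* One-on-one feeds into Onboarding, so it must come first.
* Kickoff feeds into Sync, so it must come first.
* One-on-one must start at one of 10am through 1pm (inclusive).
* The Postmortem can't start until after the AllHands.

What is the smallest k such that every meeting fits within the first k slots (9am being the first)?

7

The precedence chain requires at least 3 distinct slots.
With at most 1 per slot and 7 meetings, at least 7 slots are needed.
Propagating the time windows through the other constraints, Sync can't land before 3pm — that is slot 7 counting from 9am — so the schedule must run through at least 7 slots.
7 works (last occupied slot: 3pm): for example Legal=9am; Onboarding=11am; Postmortem=1pm; AllHands=12pm; One-on-one=10am; Kickoff=2pm; Sync=3pm.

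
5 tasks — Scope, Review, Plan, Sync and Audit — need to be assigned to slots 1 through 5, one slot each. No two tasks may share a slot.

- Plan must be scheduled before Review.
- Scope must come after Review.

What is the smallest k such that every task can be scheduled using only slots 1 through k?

5

The precedence chain requires at least 3 distinct slots.
With at most 1 per slot and 5 tasks, at least 5 slots are needed.
5 works (last occupied slot: 5): for example Scope in 3; Audit in 5; Review in 2; Sync in 4; Plan in 1.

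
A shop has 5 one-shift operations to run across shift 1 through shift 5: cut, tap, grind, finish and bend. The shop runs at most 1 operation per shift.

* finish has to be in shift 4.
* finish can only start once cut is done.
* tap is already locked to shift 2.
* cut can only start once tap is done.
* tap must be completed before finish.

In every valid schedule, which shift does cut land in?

shift 3

tap is fixed at shift 2 and must come before cut, so cut is at least shift 3.
finish is fixed at shift 4 and must come after cut, so cut is at most shift 3.
So cut must be shift 3.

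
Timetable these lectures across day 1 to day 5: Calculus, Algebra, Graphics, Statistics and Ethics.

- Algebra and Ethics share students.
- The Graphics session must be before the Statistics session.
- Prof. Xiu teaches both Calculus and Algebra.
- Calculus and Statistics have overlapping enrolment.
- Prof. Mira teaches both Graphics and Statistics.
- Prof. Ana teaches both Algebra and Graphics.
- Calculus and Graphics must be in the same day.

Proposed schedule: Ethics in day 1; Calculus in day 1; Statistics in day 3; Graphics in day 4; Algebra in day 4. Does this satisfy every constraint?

Prof. Mira teaches both Graphics and Statistics — holds.
The Graphics session must be before the Statistics session — violated.
Calculus and Graphics must be in the same day — violated.
Calculus and Statistics have overlapping enrolment — holds.
Prof. Ana teaches both Algebra and Graphics — violated.
Prof. Xiu teaches both Calculus and Algebra — holds.
Algebra and Ethics share students — holds.

No — it violates: Prof. Ana teaches both Algebra and Graphics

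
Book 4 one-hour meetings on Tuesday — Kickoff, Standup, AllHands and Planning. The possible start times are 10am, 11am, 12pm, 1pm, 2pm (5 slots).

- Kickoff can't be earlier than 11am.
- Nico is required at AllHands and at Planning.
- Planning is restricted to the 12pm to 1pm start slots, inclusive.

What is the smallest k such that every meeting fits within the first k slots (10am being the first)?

3 slots

Planning can't be placed before 12pm — that is slot 3 counting from 10am — so the schedule must run through at least 3 slots.
3 works (last occupied slot: 12pm): for example Kickoff=11am, Standup=10am, AllHands=10am, Planning=12pm.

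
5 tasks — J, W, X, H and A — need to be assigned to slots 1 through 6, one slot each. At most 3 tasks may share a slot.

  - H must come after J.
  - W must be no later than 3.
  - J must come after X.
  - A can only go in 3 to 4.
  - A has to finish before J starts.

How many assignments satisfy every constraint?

Splitting on J: it can be 4 (18), 5 (24). Listing each branch's schedules as (W, X, H, A):
J=4: (1,1,5,3) (1,1,6,3) (1,2,5,3) (1,2,6,3) (1,3,5,3) (1,3,6,3) (2,1,5,3) (2,1,6,3) (2,2,5,3) (2,2,6,3) (2,3,5,3) (2,3,6,3) (3,1,5,3) (3,1,6,3) (3,2,5,3) (3,2,6,3) (3,3,5,3) (3,3,6,3) — 18.
J=5: (1,1,6,3) (1,1,6,4) (1,2,6,3) (1,2,6,4) (1,3,6,3) (1,3,6,4) (1,4,6,3) (1,4,6,4) (2,1,6,3) (2,1,6,4) (2,2,6,3) (2,2,6,4) (2,3,6,3) (2,3,6,4) (2,4,6,3) (2,4,6,4) (3,1,6,3) (3,1,6,4) (3,2,6,3) (3,2,6,4) (3,3,6,3) (3,3,6,4) (3,4,6,3) (3,4,6,4) — 24.
Summing: 18 + 24 = 42.

42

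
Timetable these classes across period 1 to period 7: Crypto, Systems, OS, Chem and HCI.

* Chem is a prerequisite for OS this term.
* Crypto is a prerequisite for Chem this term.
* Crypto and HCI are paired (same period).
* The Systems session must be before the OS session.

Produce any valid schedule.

Crypto in period 1; Systems in period 1; Chem in period 2; OS in period 3; HCI in period 1

Checking: Systems(period 1) before OS(period 3); Crypto(period 1) before Chem(period 2); Chem(period 2) before OS(period 3); Crypto = HCI = period 1.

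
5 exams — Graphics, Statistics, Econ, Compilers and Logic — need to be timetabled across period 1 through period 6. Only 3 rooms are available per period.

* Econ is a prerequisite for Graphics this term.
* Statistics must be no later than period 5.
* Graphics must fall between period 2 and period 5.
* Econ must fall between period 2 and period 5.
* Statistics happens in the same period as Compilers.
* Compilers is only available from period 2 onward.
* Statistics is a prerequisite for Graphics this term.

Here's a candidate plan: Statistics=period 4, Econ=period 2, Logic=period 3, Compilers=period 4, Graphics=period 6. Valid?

Invalid. Graphics must fall between period 2 and period 5.

Graphics must fall between period 2 and period 5 — violated.
Statistics is a prerequisite for Graphics this term — holds.
Econ is a prerequisite for Graphics this term — holds.
Econ must fall between period 2 and period 5 — holds.
Compilers is only available from period 2 onward — holds.
Only 3 rooms are available per period — holds.
Statistics must be no later than period 5 — holds.
Statistics happens in the same period as Compilers — holds.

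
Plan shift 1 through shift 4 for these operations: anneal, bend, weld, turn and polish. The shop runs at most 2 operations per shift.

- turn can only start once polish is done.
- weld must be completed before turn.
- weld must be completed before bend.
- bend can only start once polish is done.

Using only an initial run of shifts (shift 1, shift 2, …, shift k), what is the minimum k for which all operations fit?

The precedence chain requires at least 2 distinct shifts.
With at most 2 per shift and 5 operations, at least 3 shifts are needed.
3 works (last occupied shift: shift 3): for example anneal in shift 3; polish in shift 1; turn in shift 2; bend in shift 2; weld in shift 1.

3 shifts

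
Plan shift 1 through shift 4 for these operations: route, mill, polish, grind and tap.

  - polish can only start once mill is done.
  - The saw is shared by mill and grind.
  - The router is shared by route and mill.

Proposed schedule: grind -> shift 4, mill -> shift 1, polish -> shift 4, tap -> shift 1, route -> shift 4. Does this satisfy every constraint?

The router is shared by route and mill — holds.
polish can only start once mill is done — holds.
The saw is shared by mill and grind — holds.

Yes, all constraints hold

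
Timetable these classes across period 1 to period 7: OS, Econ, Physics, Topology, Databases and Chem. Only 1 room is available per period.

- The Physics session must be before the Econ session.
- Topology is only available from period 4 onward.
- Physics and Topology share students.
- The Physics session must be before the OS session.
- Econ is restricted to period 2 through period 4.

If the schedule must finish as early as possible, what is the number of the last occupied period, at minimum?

period 6

The precedence chain requires at least 2 distinct periods.
With at most 1 per period and 6 classes, at least 6 periods are needed.
Topology can't be placed before period 4, so the schedule must run through at least period 4.
6 works (last occupied period: period 6): for example Physics -> period 1, Econ -> period 2, Databases -> period 5, Topology -> period 4, Chem -> period 6, OS -> period 3.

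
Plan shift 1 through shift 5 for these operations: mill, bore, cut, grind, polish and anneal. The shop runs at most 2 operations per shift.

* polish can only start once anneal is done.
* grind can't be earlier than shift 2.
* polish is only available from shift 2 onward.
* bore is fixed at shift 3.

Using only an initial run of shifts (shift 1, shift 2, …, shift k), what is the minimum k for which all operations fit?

The precedence chain requires at least 2 distinct shifts.
With at most 2 per shift and 6 operations, at least 3 shifts are needed.
bore can't be placed before shift 3, so the schedule must run through at least shift 3.
3 works (last occupied shift: shift 3): for example bore=shift 3, anneal=shift 1, cut=shift 3, polish=shift 2, grind=shift 2, mill=shift 1.

3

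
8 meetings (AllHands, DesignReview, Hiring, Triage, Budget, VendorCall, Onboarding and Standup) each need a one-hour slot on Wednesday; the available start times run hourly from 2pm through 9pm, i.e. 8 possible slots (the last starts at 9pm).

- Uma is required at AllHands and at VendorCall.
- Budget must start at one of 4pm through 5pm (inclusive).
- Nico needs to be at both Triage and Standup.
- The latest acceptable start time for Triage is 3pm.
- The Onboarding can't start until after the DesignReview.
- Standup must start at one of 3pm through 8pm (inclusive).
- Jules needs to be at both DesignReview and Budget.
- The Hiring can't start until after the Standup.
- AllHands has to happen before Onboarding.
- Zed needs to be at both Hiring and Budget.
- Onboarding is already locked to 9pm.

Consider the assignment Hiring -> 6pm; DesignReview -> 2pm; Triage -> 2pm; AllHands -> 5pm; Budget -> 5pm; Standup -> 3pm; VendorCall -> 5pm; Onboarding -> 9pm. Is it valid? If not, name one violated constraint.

No — it violates: Uma is required at AllHands and at VendorCall

Zed needs to be at both Hiring and Budget — holds.
Budget must start at one of 4pm through 5pm (inclusive) — holds.
Onboarding is already locked to 9pm — holds.
Standup must start at one of 3pm through 8pm (inclusive) — holds.
Uma is required at AllHands and at VendorCall — violated.
The Hiring can't start until after the Standup — holds.
Jules needs to be at both DesignReview and Budget — holds.
AllHands has to happen before Onboarding — holds.
Nico needs to be at both Triage and Standup — holds.
The latest acceptable start time for Triage is 3pm — holds.
The Onboarding can't start until after the DesignReview — holds.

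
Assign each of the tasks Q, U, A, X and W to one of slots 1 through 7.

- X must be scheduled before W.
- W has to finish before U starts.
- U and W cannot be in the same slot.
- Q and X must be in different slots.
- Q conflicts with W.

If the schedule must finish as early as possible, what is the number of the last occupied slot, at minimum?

The precedence chain requires at least 3 distinct slots.
3 works (last occupied slot: 3): for example X -> 1; A -> 1; U -> 3; W -> 2; Q -> 3.

slot 3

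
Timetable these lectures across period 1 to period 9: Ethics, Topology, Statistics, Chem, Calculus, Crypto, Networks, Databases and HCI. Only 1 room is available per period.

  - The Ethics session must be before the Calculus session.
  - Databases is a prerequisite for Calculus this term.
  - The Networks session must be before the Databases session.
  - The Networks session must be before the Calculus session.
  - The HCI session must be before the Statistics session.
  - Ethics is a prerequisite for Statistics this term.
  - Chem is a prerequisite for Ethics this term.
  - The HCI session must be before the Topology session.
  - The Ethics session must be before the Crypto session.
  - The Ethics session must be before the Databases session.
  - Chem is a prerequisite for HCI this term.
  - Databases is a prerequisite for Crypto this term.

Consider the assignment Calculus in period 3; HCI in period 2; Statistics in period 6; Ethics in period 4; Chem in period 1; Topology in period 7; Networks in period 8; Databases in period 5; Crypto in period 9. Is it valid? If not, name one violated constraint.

No — it violates: The Networks session must be before the Calculus session

The HCI session must be before the Statistics session — holds.
Ethics is a prerequisite for Statistics this term — holds.
Databases is a prerequisite for Calculus this term — violated.
The Networks session must be before the Calculus session — violated.
The Ethics session must be before the Databases session — holds.
Chem is a prerequisite for Ethics this term — holds.
Only 1 room is available per period — holds.
The Networks session must be before the Databases session — violated.
The Ethics session must be before the Calculus session — violated.
The Ethics session must be before the Crypto session — holds.
The HCI session must be before the Topology session — holds.
Databases is a prerequisite for Crypto this term — holds.
Chem is a prerequisite for HCI this term — holds.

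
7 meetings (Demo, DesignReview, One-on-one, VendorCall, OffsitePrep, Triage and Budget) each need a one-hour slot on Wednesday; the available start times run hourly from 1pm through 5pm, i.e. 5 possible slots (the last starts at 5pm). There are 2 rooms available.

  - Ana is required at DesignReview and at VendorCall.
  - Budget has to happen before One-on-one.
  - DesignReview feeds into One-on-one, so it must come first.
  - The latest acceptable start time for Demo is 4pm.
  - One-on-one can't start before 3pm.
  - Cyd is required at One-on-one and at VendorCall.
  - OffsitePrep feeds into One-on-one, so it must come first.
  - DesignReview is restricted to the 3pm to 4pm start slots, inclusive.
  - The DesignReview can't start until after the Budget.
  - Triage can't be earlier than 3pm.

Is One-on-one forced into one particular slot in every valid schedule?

No

One-on-one can be 4pm (e.g. OffsitePrep=2pm, Demo=1pm, VendorCall=2pm, Budget=1pm, One-on-one=4pm, Triage=3pm, DesignReview=3pm) or 5pm (e.g. Demo in 1pm, VendorCall in 2pm, Budget in 1pm, One-on-one in 5pm, Triage in 3pm, OffsitePrep in 2pm, DesignReview in 3pm).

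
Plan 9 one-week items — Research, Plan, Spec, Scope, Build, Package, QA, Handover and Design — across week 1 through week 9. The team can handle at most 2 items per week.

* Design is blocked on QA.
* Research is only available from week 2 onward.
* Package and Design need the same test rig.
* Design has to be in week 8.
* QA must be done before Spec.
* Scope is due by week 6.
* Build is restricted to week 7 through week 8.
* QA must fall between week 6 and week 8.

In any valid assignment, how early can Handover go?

Handover at week 1 is achievable: Build=week 7; Spec=week 7; Plan=week 2; QA=week 6; Design=week 8; Handover=week 1; Research=week 2; Scope=week 1; Package=week 3.

week 1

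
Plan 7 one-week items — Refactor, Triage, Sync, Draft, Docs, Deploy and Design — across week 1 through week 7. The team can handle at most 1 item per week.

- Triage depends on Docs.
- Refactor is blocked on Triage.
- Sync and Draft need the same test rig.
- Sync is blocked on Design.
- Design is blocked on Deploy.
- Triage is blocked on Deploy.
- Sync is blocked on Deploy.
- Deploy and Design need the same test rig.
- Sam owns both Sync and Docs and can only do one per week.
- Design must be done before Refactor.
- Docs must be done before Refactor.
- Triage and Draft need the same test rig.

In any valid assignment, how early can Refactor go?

Precedence pushes Refactor to at least week 3.
Refactor at week 5 is achievable: Design in week 4; Refactor in week 5; Deploy in week 1; Draft in week 7; Triage in week 3; Docs in week 2; Sync in week 6.
Nothing earlier works — the conflict and capacity constraints rule out every week before week 5.

week 5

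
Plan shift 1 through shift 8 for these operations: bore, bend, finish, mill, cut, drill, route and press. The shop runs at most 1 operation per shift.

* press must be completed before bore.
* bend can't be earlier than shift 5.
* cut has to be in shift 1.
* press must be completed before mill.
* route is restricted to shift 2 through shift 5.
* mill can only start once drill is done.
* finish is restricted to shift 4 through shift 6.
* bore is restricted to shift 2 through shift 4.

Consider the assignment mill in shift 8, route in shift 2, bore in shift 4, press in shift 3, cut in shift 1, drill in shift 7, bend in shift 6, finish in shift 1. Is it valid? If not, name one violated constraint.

bore is restricted to shift 2 through shift 4 — holds.
press must be completed before bore — holds.
finish is restricted to shift 4 through shift 6 — violated.
The shop runs at most 1 operation per shift — violated.
cut has to be in shift 1 — holds.
bend can't be earlier than shift 5 — holds.
route is restricted to shift 2 through shift 5 — holds.
press must be completed before mill — holds.
mill can only start once drill is done — holds.

No. finish is restricted to shift 4 through shift 6 is not satisfied.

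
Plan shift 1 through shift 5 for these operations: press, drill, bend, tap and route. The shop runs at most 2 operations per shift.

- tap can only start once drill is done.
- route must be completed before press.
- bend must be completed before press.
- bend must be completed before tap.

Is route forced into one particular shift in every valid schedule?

No

route can be shift 1 (e.g. tap in shift 3; press in shift 2; bend in shift 1; drill in shift 2; route in shift 1) or shift 2 (e.g. press in shift 3, drill in shift 1, tap in shift 2, route in shift 2, bend in shift 1).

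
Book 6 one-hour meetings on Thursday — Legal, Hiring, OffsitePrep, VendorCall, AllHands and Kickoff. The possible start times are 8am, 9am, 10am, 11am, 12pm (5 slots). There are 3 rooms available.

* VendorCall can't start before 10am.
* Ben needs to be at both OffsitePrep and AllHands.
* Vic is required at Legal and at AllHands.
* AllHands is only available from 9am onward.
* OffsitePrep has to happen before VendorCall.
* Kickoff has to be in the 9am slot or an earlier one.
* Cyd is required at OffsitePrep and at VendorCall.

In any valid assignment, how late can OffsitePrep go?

Downstream work caps OffsitePrep at 11am.
OffsitePrep at 11am is achievable: Kickoff -> 8am; Hiring -> 8am; VendorCall -> 12pm; Legal -> 8am; OffsitePrep -> 11am; AllHands -> 9am.

11am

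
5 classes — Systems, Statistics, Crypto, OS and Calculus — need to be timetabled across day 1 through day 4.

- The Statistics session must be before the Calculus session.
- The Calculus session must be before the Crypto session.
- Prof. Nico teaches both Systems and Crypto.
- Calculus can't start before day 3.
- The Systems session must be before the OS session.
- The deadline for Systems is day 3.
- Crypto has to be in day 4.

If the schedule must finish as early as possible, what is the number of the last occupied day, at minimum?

4

The precedence chain requires at least 3 distinct days.
Crypto can't be placed before day 4, so the schedule must run through at least day 4.
4 works (last occupied day: day 4): for example Systems -> day 1; Crypto -> day 4; Statistics -> day 1; OS -> day 2; Calculus -> day 3.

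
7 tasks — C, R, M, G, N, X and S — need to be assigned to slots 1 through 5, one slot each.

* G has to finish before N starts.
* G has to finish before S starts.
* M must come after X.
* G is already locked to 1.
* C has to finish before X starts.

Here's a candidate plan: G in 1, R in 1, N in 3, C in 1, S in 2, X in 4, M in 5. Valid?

Valid

G is already locked to 1 — holds.
C has to finish before X starts — holds.
G has to finish before S starts — holds.
G has to finish before N starts — holds.
M must come after X — holds.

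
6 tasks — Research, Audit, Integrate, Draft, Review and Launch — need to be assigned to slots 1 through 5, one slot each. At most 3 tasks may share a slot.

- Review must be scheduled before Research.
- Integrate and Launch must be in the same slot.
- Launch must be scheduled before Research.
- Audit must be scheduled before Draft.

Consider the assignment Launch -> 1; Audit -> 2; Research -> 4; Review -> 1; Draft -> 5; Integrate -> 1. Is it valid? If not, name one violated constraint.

Valid

At most 3 tasks may share a slot — holds.
Review must be scheduled before Research — holds.
Integrate and Launch must be in the same slot — holds.
Audit must be scheduled before Draft — holds.
Launch must be scheduled before Research — holds.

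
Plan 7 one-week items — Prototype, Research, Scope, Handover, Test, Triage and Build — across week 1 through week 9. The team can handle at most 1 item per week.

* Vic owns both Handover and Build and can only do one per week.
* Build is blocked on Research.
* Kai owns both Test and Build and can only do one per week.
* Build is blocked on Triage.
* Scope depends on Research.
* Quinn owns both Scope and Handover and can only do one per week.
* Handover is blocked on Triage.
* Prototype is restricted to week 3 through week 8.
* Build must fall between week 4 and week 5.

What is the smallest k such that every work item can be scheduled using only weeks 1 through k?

The precedence chain requires at least 2 distinct weeks.
With at most 1 per week and 7 work items, at least 7 weeks are needed.
Build can't be placed before week 4, so the schedule must run through at least week 4.
7 works (last occupied week: week 7): for example Triage=week 2; Scope=week 5; Research=week 1; Prototype=week 3; Test=week 7; Handover=week 6; Build=week 4.

7 weeks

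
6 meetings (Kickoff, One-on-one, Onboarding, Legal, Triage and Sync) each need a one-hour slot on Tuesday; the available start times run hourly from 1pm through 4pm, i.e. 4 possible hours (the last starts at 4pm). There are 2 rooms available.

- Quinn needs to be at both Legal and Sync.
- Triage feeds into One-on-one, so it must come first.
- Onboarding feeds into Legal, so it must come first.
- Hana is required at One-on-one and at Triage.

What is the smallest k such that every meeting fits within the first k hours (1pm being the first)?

3 hours

The precedence chain requires at least 2 distinct hours.
With at most 2 per hour and 6 meetings, at least 3 hours are needed.
3 works (last occupied hour: 3pm): for example Sync -> 3pm, Kickoff -> 3pm, One-on-one -> 2pm, Triage -> 1pm, Onboarding -> 1pm, Legal -> 2pm.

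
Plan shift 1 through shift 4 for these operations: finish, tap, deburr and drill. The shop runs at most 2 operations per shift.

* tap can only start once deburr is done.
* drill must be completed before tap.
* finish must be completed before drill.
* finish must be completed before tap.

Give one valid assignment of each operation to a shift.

drill in shift 2; tap in shift 3; deburr in shift 1; finish in shift 1

Checking: finish(shift 1) before tap(shift 3); deburr(shift 1) before tap(shift 3); drill(shift 2) before tap(shift 3); finish(shift 1) before drill(shift 2); max 2 per shift (cap 2).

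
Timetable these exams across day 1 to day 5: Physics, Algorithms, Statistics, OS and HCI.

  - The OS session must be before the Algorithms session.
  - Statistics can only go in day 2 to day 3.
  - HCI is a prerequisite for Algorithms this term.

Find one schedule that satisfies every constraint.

Algorithms -> day 2, Physics -> day 1, Statistics -> day 2, HCI -> day 1, OS -> day 1

Checking: HCI(day 1) before Algorithms(day 2); OS(day 1) before Algorithms(day 2); Statistics=day 2 in [day 2,day 3].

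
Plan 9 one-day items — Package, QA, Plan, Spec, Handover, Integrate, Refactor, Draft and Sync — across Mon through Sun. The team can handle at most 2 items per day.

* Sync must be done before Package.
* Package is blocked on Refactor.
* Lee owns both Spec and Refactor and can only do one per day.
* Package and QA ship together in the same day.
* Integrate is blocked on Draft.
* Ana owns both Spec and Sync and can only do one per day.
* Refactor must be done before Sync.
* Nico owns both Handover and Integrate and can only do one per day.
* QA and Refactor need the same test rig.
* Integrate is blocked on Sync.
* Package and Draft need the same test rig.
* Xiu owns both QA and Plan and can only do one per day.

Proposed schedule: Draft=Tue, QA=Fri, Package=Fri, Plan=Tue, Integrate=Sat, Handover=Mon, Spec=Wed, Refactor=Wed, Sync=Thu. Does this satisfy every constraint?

No — it violates: Lee owns both Spec and Refactor and can only do one per day

Xiu owns both QA and Plan and can only do one per day — holds.
Package is blocked on Refactor — holds.
QA and Refactor need the same test rig — holds.
Refactor must be done before Sync — holds.
Ana owns both Spec and Sync and can only do one per day — holds.
Nico owns both Handover and Integrate and can only do one per day — holds.
Lee owns both Spec and Refactor and can only do one per day — violated.
The team can handle at most 2 items per day — holds.
Integrate is blocked on Sync — holds.
Package and Draft need the same test rig — holds.
Package and QA ship together in the same day — holds.
Integrate is blocked on Draft — holds.
Sync must be done before Package — holds.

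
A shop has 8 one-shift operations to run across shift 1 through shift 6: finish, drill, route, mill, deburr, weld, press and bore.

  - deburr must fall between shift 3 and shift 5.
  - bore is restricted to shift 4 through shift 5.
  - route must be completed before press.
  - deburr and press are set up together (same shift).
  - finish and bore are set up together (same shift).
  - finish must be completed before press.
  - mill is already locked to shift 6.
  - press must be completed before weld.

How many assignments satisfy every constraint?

24

Splitting on route: it can be shift 1 (6), shift 2 (6), shift 3 (6), shift 4 (6). Listing each branch's schedules as (finish, drill, mill, deburr, weld, press, bore) by shift number:
route=shift 1: (4,1,6,5,6,5,4) (4,2,6,5,6,5,4) (4,3,6,5,6,5,4) (4,4,6,5,6,5,4) (4,5,6,5,6,5,4) (4,6,6,5,6,5,4) — 6.
route=shift 2: (4,1,6,5,6,5,4) (4,2,6,5,6,5,4) (4,3,6,5,6,5,4) (4,4,6,5,6,5,4) (4,5,6,5,6,5,4) (4,6,6,5,6,5,4) — 6.
route=shift 3: (4,1,6,5,6,5,4) (4,2,6,5,6,5,4) (4,3,6,5,6,5,4) (4,4,6,5,6,5,4) (4,5,6,5,6,5,4) (4,6,6,5,6,5,4) — 6.
route=shift 4: (4,1,6,5,6,5,4) (4,2,6,5,6,5,4) (4,3,6,5,6,5,4) (4,4,6,5,6,5,4) (4,5,6,5,6,5,4) (4,6,6,5,6,5,4) — 6.
Summing: 6 + 6 + 6 + 6 = 24.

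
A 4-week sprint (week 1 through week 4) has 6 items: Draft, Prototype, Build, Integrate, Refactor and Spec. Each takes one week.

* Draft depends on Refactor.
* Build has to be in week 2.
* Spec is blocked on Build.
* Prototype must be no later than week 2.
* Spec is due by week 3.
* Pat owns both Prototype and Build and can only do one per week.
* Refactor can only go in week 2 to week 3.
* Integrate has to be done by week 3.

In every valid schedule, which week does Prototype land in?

week 1

Prototype's window is week 1–week 2.
Build is fixed at week 2, and Prototype can't share a week with Build.
So Prototype must be week 1.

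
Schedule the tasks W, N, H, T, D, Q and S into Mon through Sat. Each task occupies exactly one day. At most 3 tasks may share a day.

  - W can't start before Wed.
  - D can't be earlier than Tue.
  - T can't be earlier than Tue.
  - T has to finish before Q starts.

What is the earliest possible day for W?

Wed

W is available from Wed.
W at Wed is achievable: H -> Mon; S -> Mon; Q -> Wed; W -> Wed; D -> Tue; N -> Mon; T -> Tue.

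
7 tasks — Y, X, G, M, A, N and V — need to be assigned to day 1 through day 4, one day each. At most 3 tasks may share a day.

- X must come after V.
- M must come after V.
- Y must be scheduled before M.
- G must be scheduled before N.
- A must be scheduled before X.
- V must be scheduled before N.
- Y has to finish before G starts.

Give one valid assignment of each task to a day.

G=day 2, V=day 1, X=day 2, N=day 3, A=day 1, Y=day 1, M=day 2

Checking: V(day 1) before M(day 2); V(day 1) before N(day 3); Y(day 1) before M(day 2); A(day 1) before X(day 2); Y(day 1) before G(day 2); V(day 1) before X(day 2); G(day 2) before N(day 3); max 3 per day (cap 3).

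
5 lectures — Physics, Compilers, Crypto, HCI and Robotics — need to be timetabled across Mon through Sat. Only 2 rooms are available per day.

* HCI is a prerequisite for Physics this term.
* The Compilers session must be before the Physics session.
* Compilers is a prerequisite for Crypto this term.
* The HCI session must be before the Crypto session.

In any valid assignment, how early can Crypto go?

Precedence pushes Crypto to at least Tue.
Crypto at Tue is achievable: Crypto=Tue; Robotics=Wed; Compilers=Mon; Physics=Tue; HCI=Mon.

Tue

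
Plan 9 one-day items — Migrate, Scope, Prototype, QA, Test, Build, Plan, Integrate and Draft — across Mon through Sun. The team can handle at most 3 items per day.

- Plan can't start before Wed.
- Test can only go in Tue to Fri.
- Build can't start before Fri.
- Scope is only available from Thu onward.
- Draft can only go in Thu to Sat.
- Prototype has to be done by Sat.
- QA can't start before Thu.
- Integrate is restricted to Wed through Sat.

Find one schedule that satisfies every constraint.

Plan=Wed; Integrate=Wed; Test=Tue; Scope=Thu; Migrate=Mon; Prototype=Mon; Draft=Thu; QA=Thu; Build=Fri

Checking: Draft=Thu in [Thu,Sat]; Build=Fri in [Fri,Sun]; Integrate=Wed in [Wed,Sat]; Plan=Wed in [Wed,Sun]; QA=Thu in [Thu,Sun]; Prototype=Mon in [Mon,Sat]; Scope=Thu in [Thu,Sun]; Test=Tue in [Tue,Fri]; max 3 per day (cap 3).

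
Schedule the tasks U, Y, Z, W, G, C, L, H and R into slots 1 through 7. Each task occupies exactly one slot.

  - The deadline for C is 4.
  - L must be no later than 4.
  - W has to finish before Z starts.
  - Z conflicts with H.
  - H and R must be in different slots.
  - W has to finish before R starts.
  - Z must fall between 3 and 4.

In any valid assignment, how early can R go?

Precedence pushes R to at least 2.
R at 2 is achievable: C=1; Y=1; G=1; W=1; L=1; R=2; Z=3; U=1; H=1.

2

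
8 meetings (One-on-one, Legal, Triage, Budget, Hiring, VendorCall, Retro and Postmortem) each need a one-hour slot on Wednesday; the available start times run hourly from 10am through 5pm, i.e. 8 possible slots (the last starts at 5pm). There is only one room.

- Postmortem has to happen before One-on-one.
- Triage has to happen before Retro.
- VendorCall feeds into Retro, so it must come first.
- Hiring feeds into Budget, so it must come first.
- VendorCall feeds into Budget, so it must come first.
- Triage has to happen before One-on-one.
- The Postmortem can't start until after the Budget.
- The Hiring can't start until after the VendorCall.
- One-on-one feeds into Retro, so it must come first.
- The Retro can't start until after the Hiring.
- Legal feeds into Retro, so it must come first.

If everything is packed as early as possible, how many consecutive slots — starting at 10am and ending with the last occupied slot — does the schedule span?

The precedence chain requires at least 6 distinct slots.
With at most 1 per slot and 8 meetings, at least 8 slots are needed.
8 works (last occupied slot: 5pm): for example Retro=5pm, Triage=1pm, Hiring=11am, VendorCall=10am, Legal=4pm, Postmortem=2pm, Budget=12pm, One-on-one=3pm.

8 slots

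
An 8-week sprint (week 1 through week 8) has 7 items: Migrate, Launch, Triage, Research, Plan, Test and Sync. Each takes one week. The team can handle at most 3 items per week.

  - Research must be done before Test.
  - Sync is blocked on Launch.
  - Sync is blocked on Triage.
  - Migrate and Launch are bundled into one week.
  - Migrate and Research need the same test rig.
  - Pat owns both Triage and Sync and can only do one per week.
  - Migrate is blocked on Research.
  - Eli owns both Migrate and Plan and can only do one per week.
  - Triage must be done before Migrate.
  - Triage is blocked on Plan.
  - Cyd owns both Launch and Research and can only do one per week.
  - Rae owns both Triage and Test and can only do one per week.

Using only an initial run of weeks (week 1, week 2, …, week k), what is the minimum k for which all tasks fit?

4

The precedence chain requires at least 4 distinct weeks.
With at most 3 per week and 7 tasks, at least 3 weeks are needed.
4 works (last occupied week: week 4): for example Migrate -> week 3; Test -> week 3; Research -> week 1; Plan -> week 1; Sync -> week 4; Launch -> week 3; Triage -> week 2.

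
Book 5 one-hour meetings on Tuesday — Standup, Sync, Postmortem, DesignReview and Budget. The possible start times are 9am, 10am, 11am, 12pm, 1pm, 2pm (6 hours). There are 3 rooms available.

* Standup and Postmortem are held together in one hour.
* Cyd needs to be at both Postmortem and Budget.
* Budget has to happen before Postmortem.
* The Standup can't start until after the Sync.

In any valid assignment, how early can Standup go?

Precedence pushes Standup to at least 10am.
Standup at 10am is achievable: DesignReview -> 9am; Sync -> 9am; Budget -> 9am; Standup -> 10am; Postmortem -> 10am.

10am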